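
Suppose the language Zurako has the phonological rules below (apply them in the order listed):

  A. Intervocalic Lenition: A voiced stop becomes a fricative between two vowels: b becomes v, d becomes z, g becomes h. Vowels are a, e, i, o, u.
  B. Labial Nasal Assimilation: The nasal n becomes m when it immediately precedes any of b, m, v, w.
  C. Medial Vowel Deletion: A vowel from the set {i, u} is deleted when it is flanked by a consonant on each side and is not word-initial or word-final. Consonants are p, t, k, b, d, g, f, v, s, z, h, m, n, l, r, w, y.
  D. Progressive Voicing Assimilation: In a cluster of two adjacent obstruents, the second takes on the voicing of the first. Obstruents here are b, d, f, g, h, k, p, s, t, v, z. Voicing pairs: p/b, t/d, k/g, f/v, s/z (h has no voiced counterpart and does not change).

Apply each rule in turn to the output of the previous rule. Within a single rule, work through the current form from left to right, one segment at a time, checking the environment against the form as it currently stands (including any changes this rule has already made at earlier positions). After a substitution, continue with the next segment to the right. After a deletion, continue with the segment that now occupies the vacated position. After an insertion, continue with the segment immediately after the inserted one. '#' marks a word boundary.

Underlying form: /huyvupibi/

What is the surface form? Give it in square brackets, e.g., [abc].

A Intervocalic Lenition: [huyvupibi] → [huyvupivi]
B Labial Nasal Assimilation: no change — [huyvupivi]
C Medial Vowel Deletion: [huyvupivi] → [hyvpvi]
D Progressive Voicing Assimilation: [hyvpvi] → [hyvbvi]

[hyvbvi]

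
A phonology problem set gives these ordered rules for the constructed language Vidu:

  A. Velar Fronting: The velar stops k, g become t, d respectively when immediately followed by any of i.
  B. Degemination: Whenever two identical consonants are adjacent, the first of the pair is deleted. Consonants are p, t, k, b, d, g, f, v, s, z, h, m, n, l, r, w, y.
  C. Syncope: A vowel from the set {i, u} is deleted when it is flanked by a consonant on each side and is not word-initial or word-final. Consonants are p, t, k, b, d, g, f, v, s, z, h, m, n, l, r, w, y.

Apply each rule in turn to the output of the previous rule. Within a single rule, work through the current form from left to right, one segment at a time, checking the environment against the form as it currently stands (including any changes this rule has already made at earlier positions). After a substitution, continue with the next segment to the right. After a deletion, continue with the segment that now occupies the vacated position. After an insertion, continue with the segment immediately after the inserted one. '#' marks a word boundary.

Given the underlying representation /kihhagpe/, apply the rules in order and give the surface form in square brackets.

[thagpe]

A Velar Fronting: [kihhagpe] → [tihhagpe]
B Degemination: [tihhagpe] → [tihagpe]
C Syncope: [tihagpe] → [thagpe]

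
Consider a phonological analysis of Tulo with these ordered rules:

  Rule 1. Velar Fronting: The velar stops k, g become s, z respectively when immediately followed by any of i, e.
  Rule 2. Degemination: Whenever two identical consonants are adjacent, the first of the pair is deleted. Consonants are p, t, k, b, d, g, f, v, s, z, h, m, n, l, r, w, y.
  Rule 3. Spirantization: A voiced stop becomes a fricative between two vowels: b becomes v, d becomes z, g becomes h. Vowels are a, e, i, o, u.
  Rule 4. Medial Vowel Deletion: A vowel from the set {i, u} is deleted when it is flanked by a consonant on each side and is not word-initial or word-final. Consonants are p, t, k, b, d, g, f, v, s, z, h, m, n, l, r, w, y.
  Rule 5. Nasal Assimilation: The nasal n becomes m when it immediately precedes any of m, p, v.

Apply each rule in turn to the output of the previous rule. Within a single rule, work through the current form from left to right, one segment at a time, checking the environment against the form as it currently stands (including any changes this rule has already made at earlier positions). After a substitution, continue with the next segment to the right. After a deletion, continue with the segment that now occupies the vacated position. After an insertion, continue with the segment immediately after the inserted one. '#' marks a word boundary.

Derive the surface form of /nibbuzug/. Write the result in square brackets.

Rule 1 Velar Fronting: no change — [nibbuzug]
Rule 2 Degemination: [nibbuzug] → [nibuzug]
Rule 3 Spirantization: [nibuzug] → [nivuzug]
Rule 4 Medial Vowel Deletion: [nivuzug] → [nvzg]
Rule 5 Nasal Assimilation: [nvzg] → [mvzg]

[mvzg]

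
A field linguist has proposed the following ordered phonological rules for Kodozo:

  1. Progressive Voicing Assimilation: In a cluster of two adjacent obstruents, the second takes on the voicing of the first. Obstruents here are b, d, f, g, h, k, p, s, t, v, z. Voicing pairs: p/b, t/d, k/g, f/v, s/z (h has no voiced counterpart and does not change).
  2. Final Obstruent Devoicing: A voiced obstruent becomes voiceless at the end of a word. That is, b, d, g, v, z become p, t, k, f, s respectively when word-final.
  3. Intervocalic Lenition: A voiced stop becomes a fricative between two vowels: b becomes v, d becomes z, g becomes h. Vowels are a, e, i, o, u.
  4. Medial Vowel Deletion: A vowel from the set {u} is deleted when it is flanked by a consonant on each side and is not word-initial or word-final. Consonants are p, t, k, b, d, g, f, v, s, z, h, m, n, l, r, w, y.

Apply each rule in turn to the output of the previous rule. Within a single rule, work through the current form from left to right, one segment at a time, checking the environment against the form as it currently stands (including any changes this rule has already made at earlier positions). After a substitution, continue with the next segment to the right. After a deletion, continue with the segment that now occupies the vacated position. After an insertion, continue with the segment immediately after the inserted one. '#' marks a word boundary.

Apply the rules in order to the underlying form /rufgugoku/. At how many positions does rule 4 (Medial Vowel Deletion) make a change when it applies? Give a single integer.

1 Progressive Voicing Assimilation: [rufgugoku] → [rufkugoku]
2 Final Obstruent Devoicing: no change — [rufkugoku]
3 Intervocalic Lenition: [rufkugoku] → [rufkuhoku]
4 Medial Vowel Deletion: [rufkuhoku] → [rfkhoku]
Rule 4 changed 2 position(s).

2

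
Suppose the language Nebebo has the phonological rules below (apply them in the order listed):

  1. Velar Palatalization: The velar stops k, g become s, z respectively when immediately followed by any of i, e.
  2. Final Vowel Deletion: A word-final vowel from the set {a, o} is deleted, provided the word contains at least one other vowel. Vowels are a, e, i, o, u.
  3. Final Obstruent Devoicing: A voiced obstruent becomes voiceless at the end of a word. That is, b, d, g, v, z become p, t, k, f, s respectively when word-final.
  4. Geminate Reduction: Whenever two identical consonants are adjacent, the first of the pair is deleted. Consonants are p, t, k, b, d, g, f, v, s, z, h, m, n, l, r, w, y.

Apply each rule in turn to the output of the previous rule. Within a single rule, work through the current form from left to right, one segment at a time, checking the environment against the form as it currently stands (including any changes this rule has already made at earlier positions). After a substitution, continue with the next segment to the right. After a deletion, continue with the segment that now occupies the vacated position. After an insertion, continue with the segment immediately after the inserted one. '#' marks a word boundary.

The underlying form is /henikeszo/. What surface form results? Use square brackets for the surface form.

[henises]

1 Velar Palatalization: [henikeszo] → [heniseszo]
2 Final Vowel Deletion: [heniseszo] → [henisesz]
3 Final Obstruent Devoicing: [henisesz] → [henisess]
4 Geminate Reduction: [henisess] → [henises]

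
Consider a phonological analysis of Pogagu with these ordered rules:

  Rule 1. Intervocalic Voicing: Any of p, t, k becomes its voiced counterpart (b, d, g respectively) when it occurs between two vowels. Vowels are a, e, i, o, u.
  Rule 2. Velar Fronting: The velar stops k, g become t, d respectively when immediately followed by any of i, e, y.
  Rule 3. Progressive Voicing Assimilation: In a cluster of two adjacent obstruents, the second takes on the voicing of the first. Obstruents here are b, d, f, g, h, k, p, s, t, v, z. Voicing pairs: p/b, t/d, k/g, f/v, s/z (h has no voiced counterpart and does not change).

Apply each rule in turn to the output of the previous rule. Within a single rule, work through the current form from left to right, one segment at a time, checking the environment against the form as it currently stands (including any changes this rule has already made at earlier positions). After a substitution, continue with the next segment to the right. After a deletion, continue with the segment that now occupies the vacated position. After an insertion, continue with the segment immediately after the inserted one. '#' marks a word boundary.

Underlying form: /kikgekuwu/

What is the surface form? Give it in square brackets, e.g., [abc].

[tikteguwu]

Rule 1 Intervocalic Voicing: [kikgekuwu] → [kikgeguwu]
Rule 2 Velar Fronting: [kikgeguwu] → [tikdeguwu]
Rule 3 Progressive Voicing Assimilation: [tikdeguwu] → [tikteguwu]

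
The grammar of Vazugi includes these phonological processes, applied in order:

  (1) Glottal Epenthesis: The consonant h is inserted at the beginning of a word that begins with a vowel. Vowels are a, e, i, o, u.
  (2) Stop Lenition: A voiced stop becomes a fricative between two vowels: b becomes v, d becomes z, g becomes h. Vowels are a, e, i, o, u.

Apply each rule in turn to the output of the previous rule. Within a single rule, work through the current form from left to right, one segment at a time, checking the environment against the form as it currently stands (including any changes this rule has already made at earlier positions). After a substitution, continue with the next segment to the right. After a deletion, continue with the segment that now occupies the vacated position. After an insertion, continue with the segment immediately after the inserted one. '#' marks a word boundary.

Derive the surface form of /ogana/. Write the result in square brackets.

[hohana]

(1) Glottal Epenthesis: [ogana] → [hogana]
(2) Stop Lenition: [hogana] → [hohana]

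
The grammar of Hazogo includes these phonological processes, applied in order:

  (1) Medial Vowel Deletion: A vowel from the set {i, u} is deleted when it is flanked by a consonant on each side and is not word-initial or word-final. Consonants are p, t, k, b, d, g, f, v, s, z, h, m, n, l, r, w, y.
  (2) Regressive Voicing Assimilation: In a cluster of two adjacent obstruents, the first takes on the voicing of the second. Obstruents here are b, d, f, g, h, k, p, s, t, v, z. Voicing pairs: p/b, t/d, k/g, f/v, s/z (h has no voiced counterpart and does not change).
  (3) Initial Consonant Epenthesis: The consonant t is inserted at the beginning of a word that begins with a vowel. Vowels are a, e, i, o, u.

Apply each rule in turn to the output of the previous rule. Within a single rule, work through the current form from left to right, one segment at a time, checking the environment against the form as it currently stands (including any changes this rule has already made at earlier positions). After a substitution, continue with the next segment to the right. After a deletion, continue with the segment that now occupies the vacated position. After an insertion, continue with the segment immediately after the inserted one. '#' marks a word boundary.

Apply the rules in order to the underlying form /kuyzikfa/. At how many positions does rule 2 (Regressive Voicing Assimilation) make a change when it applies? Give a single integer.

1

(1) Medial Vowel Deletion: [kuyzikfa] → [kyzkfa]
(2) Regressive Voicing Assimilation: [kyzkfa] → [kyskfa]
(3) Initial Consonant Epenthesis: no change — [kyskfa]
Rule 2 changed 1 position(s).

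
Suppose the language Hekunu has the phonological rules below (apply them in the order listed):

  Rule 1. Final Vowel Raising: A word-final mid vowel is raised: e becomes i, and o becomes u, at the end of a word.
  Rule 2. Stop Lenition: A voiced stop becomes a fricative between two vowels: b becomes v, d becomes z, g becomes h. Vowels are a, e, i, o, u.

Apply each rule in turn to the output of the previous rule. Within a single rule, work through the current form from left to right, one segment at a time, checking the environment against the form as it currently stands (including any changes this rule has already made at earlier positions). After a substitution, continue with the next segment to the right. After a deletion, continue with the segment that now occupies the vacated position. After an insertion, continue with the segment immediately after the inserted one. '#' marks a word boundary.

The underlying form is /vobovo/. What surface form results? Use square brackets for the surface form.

Rule 1 Final Vowel Raising: [vobovo] → [vobovu]
Rule 2 Stop Lenition: [vobovu] → [vovovu]

[vovovu]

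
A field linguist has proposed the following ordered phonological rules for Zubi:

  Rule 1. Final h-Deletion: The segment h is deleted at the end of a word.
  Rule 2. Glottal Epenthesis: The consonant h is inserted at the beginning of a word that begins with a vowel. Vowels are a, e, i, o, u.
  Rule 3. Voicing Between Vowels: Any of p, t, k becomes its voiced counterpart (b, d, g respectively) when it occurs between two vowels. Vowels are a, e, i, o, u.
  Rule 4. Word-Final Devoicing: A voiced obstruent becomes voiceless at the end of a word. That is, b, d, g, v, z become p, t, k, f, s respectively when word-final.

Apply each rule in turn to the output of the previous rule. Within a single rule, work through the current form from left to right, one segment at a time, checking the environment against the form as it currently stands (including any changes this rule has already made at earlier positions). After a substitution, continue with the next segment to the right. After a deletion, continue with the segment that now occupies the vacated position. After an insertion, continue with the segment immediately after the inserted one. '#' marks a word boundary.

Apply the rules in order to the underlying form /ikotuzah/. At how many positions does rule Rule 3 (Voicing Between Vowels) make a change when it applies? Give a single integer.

2

Rule 1 Final h-Deletion: [ikotuzah] → [ikotuza]
Rule 2 Glottal Epenthesis: [ikotuza] → [hikotuza]
Rule 3 Voicing Between Vowels: [hikotuza] → [higoduza]
Rule 4 Word-Final Devoicing: no change — [higoduza]
Rule Rule 3 changed 2 position(s).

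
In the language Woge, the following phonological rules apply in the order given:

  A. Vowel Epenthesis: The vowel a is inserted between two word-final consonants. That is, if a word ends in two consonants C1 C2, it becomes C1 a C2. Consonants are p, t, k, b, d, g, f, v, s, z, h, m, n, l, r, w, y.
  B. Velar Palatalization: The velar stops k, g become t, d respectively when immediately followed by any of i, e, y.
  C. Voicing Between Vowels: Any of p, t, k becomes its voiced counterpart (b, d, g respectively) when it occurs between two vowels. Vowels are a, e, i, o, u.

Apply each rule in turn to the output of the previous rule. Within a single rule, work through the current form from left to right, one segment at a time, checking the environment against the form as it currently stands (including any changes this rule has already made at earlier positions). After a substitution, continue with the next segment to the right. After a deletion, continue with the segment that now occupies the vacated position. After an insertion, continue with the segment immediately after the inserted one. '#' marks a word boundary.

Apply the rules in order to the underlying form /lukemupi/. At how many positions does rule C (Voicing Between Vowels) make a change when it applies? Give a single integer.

A Vowel Epenthesis: no change — [lukemupi]
B Velar Palatalization: [lukemupi] → [lutemupi]
C Voicing Between Vowels: [lutemupi] → [ludemubi]
Rule C changed 2 position(s).

2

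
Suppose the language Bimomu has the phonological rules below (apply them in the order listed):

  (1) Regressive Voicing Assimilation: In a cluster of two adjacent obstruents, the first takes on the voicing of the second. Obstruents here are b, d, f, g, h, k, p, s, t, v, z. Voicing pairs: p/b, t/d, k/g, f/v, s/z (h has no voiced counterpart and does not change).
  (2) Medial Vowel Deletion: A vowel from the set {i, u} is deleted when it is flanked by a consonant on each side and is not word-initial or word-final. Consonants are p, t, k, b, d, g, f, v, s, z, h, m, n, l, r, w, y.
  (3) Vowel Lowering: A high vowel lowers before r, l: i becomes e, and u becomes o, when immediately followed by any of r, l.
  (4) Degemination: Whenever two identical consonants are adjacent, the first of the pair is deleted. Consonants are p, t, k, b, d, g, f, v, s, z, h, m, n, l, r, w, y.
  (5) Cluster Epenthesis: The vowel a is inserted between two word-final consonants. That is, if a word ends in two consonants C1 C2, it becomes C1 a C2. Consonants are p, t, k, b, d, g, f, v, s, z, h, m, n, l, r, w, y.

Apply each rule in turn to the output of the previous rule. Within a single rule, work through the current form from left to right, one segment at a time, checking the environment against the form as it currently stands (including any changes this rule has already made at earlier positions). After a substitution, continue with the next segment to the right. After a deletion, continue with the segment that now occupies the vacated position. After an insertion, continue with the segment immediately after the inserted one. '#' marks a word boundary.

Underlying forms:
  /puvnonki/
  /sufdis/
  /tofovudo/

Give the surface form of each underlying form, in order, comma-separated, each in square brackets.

[pvnonki], [svdas], [tofovdo]

/puvnonki/:
  (1) Regressive Voicing Assimilation: no change — [puvnonki]
  (2) Medial Vowel Deletion: [puvnonki] → [pvnonki]
  (3) Vowel Lowering: no change — [pvnonki]
  (4) Degemination: no change — [pvnonki]
  (5) Cluster Epenthesis: no change — [pvnonki]
/sufdis/:
  (1) Regressive Voicing Assimilation: [sufdis] → [suvdis]
  (2) Medial Vowel Deletion: [suvdis] → [svds]
  (3) Vowel Lowering: no change — [svds]
  (4) Degemination: no change — [svds]
  (5) Cluster Epenthesis: [svds] → [svdas]
/tofovudo/:
  (1) Regressive Voicing Assimilation: no change — [tofovudo]
  (2) Medial Vowel Deletion: [tofovudo] → [tofovdo]
  (3) Vowel Lowering: no change — [tofovdo]
  (4) Degemination: no change — [tofovdo]
  (5) Cluster Epenthesis: no change — [tofovdo]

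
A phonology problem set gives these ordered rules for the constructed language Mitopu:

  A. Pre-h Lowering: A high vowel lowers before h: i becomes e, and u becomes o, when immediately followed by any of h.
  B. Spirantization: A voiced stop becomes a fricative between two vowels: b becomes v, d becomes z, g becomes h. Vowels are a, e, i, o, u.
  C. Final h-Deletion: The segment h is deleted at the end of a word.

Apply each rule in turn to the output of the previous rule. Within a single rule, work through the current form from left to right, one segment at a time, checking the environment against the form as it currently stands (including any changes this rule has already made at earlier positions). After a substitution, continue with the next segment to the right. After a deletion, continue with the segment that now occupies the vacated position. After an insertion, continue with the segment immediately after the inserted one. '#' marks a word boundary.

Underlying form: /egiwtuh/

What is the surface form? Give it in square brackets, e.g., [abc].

A Pre-h Lowering: [egiwtuh] → [egiwtoh]
B Spirantization: [egiwtoh] → [ehiwtoh]
C Final h-Deletion: [ehiwtoh] → [ehiwto]

[ehiwto]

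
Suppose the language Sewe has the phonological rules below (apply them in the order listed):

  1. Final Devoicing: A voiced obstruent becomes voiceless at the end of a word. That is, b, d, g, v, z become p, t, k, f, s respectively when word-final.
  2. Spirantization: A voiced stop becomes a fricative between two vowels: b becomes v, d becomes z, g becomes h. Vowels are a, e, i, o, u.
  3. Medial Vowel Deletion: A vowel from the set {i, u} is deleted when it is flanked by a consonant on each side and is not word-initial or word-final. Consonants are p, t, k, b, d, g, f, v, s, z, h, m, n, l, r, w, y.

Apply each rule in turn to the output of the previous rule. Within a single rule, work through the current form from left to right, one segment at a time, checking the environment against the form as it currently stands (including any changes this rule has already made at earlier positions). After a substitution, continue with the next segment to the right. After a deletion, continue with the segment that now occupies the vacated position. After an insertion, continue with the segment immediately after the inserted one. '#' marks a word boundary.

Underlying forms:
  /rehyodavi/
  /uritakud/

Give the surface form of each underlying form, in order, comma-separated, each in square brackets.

[rehyozavi], [urtakt]

/rehyodavi/:
  1 Final Devoicing: no change — [rehyodavi]
  2 Spirantization: [rehyodavi] → [rehyozavi]
  3 Medial Vowel Deletion: no change — [rehyozavi]
/uritakud/:
  1 Final Devoicing: [uritakud] → [uritakut]
  2 Spirantization: no change — [uritakut]
  3 Medial Vowel Deletion: [uritakut] → [urtakt]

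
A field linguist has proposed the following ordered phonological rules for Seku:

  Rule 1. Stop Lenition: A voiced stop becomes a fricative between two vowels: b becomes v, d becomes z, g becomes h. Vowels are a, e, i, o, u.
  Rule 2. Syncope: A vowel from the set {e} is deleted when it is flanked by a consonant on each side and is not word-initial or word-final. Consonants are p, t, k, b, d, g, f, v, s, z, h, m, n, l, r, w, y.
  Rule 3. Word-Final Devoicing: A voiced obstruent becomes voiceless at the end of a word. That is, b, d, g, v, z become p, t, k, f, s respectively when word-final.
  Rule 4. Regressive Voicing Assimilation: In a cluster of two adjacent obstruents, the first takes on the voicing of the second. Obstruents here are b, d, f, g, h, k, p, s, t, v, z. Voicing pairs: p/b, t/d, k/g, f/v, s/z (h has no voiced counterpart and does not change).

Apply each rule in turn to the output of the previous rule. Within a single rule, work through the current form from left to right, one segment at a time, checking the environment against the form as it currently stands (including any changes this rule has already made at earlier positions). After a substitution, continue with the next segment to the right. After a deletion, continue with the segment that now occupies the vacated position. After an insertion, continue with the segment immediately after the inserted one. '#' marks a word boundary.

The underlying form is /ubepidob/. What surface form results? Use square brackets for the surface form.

[ufpizop]

Rule 1 Stop Lenition: [ubepidob] → [uvepizob]
Rule 2 Syncope: [uvepizob] → [uvpizob]
Rule 3 Word-Final Devoicing: [uvpizob] → [uvpizop]
Rule 4 Regressive Voicing Assimilation: [uvpizop] → [ufpizop]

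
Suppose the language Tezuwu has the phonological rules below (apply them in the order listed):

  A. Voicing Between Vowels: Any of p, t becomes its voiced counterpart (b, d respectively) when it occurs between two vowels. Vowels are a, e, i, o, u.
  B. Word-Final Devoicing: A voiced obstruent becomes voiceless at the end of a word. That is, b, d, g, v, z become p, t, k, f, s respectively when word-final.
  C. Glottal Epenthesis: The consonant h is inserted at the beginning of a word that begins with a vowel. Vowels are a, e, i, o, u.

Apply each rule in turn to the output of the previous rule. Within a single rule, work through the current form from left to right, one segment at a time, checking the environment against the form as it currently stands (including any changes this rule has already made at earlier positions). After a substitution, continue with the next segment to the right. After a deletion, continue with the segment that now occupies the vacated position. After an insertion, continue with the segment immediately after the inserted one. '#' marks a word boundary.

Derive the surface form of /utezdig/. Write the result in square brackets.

A Voicing Between Vowels: [utezdig] → [udezdig]
B Word-Final Devoicing: [udezdig] → [udezdik]
C Glottal Epenthesis: [udezdik] → [hudezdik]

[hudezdik]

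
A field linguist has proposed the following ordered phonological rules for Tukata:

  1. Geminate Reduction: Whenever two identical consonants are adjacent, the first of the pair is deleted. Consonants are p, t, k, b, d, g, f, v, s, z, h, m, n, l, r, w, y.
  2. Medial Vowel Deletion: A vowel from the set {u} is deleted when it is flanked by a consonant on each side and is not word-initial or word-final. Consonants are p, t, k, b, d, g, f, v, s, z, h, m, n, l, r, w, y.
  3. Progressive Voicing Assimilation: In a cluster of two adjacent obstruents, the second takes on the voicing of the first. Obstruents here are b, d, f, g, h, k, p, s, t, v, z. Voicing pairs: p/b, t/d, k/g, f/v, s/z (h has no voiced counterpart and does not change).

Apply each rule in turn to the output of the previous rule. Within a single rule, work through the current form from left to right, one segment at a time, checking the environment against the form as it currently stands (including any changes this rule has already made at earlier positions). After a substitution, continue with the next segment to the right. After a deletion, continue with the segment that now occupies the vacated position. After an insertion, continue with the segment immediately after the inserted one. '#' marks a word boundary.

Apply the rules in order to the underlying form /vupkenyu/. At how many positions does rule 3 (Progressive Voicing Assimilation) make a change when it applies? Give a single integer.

1 Geminate Reduction: no change — [vupkenyu]
2 Medial Vowel Deletion: [vupkenyu] → [vpkenyu]
3 Progressive Voicing Assimilation: [vpkenyu] → [vbgenyu]
Rule 3 changed 2 position(s).

2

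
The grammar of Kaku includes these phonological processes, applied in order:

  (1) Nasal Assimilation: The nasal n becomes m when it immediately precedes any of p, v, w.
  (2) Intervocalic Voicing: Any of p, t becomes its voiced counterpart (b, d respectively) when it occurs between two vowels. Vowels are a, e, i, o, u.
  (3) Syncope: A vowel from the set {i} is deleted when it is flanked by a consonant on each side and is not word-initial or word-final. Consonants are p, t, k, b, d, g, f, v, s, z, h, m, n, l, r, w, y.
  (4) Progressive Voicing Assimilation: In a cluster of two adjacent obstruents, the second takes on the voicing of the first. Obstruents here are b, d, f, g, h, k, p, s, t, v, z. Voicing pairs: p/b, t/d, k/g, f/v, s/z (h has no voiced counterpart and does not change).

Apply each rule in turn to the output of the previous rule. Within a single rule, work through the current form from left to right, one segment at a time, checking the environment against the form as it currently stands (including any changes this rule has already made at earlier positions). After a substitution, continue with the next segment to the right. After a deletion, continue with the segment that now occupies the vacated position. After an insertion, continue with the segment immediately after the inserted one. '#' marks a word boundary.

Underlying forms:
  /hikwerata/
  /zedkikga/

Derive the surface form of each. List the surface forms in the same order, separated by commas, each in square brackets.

/hikwerata/:
  (1) Nasal Assimilation: no change — [hikwerata]
  (2) Intervocalic Voicing: [hikwerata] → [hikwerada]
  (3) Syncope: [hikwerada] → [hkwerada]
  (4) Progressive Voicing Assimilation: no change — [hkwerada]
/zedkikga/:
  (1) Nasal Assimilation: no change — [zedkikga]
  (2) Intervocalic Voicing: no change — [zedkikga]
  (3) Syncope: [zedkikga] → [zedkkga]
  (4) Progressive Voicing Assimilation: [zedkkga] → [zedggga]

[hkwerada], [zedggga]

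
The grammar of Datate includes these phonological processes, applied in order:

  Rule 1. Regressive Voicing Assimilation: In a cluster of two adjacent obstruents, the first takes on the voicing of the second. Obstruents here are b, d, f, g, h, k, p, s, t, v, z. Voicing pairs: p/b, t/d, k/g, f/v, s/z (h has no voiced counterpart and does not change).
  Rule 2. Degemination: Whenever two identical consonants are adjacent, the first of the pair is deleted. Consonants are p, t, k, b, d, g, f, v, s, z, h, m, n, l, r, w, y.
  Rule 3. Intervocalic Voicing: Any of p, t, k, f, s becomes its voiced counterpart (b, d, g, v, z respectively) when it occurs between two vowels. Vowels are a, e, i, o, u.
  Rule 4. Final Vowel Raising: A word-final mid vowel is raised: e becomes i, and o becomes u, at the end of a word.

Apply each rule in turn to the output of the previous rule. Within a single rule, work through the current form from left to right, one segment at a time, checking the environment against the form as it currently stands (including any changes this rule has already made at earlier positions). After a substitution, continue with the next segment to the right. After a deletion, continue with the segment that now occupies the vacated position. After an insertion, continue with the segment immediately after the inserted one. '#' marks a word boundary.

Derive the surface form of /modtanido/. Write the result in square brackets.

[modanidu]

Rule 1 Regressive Voicing Assimilation: [modtanido] → [mottanido]
Rule 2 Degemination: [mottanido] → [motanido]
Rule 3 Intervocalic Voicing: [motanido] → [modanido]
Rule 4 Final Vowel Raising: [modanido] → [modanidu]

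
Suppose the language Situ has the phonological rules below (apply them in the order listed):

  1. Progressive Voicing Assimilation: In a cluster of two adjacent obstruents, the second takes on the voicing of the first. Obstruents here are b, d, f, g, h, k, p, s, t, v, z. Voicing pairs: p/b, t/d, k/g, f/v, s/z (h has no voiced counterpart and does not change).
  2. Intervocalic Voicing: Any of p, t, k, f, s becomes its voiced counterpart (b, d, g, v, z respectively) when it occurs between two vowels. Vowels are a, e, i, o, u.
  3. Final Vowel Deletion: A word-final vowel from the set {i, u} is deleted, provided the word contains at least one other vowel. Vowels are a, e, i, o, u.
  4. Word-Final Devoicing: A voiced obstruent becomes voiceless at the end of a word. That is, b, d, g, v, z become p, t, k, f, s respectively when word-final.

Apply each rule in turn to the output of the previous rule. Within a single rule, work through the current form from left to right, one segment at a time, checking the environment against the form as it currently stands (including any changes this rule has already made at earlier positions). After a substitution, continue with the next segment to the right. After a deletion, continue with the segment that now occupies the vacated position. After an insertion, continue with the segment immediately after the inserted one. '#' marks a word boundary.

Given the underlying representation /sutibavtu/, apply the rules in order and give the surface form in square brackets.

1 Progressive Voicing Assimilation: [sutibavtu] → [sutibavdu]
2 Intervocalic Voicing: [sutibavdu] → [sudibavdu]
3 Final Vowel Deletion: [sudibavdu] → [sudibavd]
4 Word-Final Devoicing: [sudibavd] → [sudibavt]

[sudibavt]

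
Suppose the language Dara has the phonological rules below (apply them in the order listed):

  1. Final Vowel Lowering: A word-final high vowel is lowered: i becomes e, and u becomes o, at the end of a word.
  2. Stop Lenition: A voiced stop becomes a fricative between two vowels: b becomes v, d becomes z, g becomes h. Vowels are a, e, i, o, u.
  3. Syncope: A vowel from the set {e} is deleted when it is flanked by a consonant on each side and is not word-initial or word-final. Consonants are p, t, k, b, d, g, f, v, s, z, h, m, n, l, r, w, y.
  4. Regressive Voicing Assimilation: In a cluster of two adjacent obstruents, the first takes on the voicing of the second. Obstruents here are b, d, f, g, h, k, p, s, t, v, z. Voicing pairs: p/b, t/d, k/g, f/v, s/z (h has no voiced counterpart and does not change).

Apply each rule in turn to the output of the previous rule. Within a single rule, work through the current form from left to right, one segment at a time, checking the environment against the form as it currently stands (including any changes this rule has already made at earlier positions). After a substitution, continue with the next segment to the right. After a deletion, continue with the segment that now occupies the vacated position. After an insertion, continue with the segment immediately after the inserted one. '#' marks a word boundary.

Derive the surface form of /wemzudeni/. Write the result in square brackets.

1 Final Vowel Lowering: [wemzudeni] → [wemzudene]
2 Stop Lenition: [wemzudene] → [wemzuzene]
3 Syncope: [wemzuzene] → [wmzuzne]
4 Regressive Voicing Assimilation: no change — [wmzuzne]

[wmzuzne]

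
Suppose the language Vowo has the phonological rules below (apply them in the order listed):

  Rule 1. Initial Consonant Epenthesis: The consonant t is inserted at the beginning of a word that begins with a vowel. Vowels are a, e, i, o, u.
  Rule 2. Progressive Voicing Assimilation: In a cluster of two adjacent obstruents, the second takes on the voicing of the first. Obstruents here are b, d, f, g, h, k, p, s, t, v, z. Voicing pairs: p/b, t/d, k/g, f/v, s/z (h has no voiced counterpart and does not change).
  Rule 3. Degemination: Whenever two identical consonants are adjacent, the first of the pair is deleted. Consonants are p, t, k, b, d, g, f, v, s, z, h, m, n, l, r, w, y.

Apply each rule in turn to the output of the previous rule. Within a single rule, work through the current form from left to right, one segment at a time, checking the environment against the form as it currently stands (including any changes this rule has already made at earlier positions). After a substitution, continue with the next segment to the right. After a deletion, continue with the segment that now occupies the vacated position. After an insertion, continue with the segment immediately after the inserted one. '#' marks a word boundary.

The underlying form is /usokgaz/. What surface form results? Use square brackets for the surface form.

Rule 1 Initial Consonant Epenthesis: [usokgaz] → [tusokgaz]
Rule 2 Progressive Voicing Assimilation: [tusokgaz] → [tusokkaz]
Rule 3 Degemination: [tusokkaz] → [tusokaz]

[tusokaz]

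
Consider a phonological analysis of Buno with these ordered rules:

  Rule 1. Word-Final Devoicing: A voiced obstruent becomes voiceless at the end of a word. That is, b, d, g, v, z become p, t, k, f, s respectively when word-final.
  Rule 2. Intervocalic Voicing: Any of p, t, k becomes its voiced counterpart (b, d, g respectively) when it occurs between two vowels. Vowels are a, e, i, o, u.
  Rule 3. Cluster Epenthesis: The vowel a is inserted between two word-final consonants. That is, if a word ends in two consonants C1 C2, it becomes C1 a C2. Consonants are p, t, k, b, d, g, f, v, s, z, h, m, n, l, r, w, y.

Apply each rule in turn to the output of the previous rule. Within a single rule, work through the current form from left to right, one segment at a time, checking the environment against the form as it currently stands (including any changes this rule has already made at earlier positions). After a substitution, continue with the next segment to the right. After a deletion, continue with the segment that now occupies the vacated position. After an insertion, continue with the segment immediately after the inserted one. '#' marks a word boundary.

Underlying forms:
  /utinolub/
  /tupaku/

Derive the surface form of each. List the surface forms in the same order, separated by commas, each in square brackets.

[udinolup], [tubagu]

/utinolub/:
  Rule 1 Word-Final Devoicing: [utinolub] → [utinolup]
  Rule 2 Intervocalic Voicing: [utinolup] → [udinolup]
  Rule 3 Cluster Epenthesis: no change — [udinolup]
/tupaku/:
  Rule 1 Word-Final Devoicing: no change — [tupaku]
  Rule 2 Intervocalic Voicing: [tupaku] → [tubagu]
  Rule 3 Cluster Epenthesis: no change — [tubagu]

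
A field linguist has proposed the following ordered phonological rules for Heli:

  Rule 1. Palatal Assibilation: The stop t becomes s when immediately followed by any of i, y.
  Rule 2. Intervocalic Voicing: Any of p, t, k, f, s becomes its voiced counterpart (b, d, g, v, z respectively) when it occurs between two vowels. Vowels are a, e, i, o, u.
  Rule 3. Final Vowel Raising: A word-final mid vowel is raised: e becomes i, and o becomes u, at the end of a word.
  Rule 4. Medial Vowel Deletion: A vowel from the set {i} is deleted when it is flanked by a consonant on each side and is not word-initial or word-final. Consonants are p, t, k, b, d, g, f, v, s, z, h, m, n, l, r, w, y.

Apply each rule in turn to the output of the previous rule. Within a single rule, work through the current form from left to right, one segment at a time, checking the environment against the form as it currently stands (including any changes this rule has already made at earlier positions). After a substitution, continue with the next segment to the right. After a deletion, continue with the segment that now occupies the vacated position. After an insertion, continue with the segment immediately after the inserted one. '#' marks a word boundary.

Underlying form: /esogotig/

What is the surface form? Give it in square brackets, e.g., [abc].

Rule 1 Palatal Assibilation: [esogotig] → [esogosig]
Rule 2 Intervocalic Voicing: [esogosig] → [ezogozig]
Rule 3 Final Vowel Raising: no change — [ezogozig]
Rule 4 Medial Vowel Deletion: [ezogozig] → [ezogozg]

[ezogozg]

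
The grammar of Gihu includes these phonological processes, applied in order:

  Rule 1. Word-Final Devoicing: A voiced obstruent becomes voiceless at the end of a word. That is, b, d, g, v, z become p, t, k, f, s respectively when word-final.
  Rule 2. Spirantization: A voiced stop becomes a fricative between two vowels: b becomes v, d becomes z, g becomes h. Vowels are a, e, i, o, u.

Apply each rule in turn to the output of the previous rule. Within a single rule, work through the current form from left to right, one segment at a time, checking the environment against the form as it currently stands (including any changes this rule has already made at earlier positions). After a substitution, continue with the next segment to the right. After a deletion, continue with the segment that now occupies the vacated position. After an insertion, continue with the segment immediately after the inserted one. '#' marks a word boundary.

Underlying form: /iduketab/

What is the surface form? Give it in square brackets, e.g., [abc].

[izuketap]

Rule 1 Word-Final Devoicing: [iduketab] → [iduketap]
Rule 2 Spirantization: [iduketap] → [izuketap]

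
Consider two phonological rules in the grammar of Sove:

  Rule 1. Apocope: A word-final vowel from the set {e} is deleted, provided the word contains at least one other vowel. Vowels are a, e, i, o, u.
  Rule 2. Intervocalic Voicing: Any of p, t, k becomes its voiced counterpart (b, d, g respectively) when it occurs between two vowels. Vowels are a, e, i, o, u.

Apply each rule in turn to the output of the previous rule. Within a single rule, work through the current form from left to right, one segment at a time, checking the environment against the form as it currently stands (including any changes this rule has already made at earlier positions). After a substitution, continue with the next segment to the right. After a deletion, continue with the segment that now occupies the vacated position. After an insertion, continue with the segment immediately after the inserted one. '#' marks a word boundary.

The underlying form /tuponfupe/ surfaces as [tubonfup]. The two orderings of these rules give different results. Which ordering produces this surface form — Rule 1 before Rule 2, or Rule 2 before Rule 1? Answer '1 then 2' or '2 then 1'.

1 then 2

Order 1 then 2:
  1 Apocope: [tuponfupe] → [tuponfup]
  2 Intervocalic Voicing: [tuponfup] → [tubonfup]
  result: [tubonfup]
Order 2 then 1:
  2 Intervocalic Voicing: [tuponfupe] → [tubonfube]
  1 Apocope: [tubonfube] → [tubonfub]
  result: [tubonfub]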